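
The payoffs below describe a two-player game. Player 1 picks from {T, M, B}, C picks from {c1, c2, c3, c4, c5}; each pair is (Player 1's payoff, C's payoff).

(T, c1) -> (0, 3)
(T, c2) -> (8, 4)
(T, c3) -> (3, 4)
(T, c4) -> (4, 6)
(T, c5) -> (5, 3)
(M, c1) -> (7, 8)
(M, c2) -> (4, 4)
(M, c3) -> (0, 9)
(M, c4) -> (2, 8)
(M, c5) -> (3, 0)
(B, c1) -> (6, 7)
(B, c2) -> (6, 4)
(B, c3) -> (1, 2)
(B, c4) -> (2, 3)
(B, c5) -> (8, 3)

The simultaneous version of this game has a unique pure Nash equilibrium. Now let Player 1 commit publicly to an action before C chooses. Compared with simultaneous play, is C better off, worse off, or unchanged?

Work backward from C's decision.
- T: BR = c4, leader payoff 4.
- M: BR = c3, leader payoff 0.
- B: BR = c1, leader payoff 6.
Maximizing over 4, 0, 6, Player 1 chooses B. Subgame-perfect outcome: (B, c1) with payoffs (6, 7).
Under simultaneous play:
Player 1's best replies: c1→M; c2→T; c3→T; c4→T; c5→B.
C's best replies: T→c4; M→c3; B→c1.
The unique mutual best reply is (T, c4), giving (4, 6).
C earns 7 sequentially versus 6 at the Nash outcome: better off.

better off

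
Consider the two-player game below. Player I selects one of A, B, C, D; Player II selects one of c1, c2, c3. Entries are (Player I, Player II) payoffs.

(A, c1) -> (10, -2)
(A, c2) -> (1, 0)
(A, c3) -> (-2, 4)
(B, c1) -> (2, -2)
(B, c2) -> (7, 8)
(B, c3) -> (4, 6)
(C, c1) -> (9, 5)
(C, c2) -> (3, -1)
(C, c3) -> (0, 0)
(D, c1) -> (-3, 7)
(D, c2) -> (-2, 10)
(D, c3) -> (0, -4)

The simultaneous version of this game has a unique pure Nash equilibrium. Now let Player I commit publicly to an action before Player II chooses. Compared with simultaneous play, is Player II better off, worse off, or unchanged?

Solve by backward induction (Player I leads).
- A → Player II plays c3 (best of -2, 0, 4); Player I gets -2.
- B → Player II plays c2 (best of -2, 8, 6); Player I gets 7.
- C → Player II plays c1 (best of 5, -1, 0); Player I gets 9.
- D → Player II plays c2 (best of 7, 10, -4); Player I gets -2.
Maximizing over -2, 7, 9, -2, Player I chooses C. Subgame-perfect outcome: (C, c1) with payoffs (9, 5).
For the simultaneous game, intersect best replies.
Player I's best replies: c1→A; c2→B; c3→B.
Player II's best replies: A→c3; B→c2; C→c1; D→c2.
The unique mutual best reply is (B, c2), giving (7, 8).
Player II earns 5 sequentially versus 8 at the Nash outcome: worse off.

worse off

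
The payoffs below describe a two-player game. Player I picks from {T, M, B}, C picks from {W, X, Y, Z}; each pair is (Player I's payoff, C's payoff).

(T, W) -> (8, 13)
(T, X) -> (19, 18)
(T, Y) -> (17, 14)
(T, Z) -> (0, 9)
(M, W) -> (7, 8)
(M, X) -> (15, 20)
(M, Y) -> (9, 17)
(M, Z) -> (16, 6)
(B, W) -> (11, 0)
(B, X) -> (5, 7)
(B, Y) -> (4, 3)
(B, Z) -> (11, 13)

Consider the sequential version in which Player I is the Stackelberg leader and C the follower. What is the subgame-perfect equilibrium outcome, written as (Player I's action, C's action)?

(T, X)

Backward induction with Player I moving first.
- T → C plays X (best of 13, 18, 14, 9); Player I gets 19.
- M → C plays X (best of 8, 20, 17, 6); Player I gets 15.
- B → C plays Z (best of 0, 7, 3, 13); Player I gets 11.
Maximizing over 19, 15, 11, Player I chooses T. Subgame-perfect outcome: (T, X) with payoffs (19, 18).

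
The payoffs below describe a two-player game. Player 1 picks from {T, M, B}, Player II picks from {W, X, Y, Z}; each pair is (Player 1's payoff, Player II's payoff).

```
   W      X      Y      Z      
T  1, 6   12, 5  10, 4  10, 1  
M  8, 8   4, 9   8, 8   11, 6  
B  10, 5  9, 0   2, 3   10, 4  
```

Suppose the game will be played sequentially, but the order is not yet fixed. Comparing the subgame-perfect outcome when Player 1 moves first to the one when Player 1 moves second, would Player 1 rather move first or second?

second

If Player 1 leads: Player II's best replies are T→W, M→X, B→W; Player 1's induced payoffs 1, 4, 10; outcome (B, W), payoffs (10, 5).
If Player II leads: Player 1's best replies are W→B, X→T, Y→T, Z→M; Player II's induced payoffs 5, 5, 4, 6; outcome (M, Z), payoffs (11, 6).
Player 1 gets 10 moving first and 11 moving second, so Player 1 prefers to move second.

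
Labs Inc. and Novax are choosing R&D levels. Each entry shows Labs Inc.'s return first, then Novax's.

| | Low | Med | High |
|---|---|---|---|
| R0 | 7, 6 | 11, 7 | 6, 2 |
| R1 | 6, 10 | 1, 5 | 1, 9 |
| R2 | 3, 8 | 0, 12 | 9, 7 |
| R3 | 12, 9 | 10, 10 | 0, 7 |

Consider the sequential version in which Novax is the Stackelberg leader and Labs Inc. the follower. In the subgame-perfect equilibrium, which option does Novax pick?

Labs Inc. best-responds to each possible Novax move:
- Low → Labs Inc. plays R3 (best of 7, 6, 3, 12); Novax gets 9.
- Med → Labs Inc. plays R0 (best of 11, 1, 0, 10); Novax gets 7.
- High → Labs Inc. plays R2 (best of 6, 1, 9, 0); Novax gets 7.
Maximizing over 9, 7, 7, Novax chooses Low. Subgame-perfect outcome: (R3, Low) with payoffs (12, 9).

Low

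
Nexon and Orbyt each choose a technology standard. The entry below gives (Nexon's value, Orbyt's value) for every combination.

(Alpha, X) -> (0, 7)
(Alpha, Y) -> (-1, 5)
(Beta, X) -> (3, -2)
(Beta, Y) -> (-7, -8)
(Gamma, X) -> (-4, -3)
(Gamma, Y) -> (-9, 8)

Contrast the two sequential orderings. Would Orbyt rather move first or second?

first

If Nexon leads: Orbyt's best replies are Alpha→X, Beta→X, Gamma→Y; Nexon's induced payoffs 0, 3, -9; outcome (Beta, X), payoffs (3, -2).
If Orbyt leads: Nexon's best replies are X→Beta, Y→Alpha; Orbyt's induced payoffs -2, 5; outcome (Alpha, Y), payoffs (-1, 5).
Orbyt gets 5 moving first and -2 moving second, so Orbyt prefers to move first.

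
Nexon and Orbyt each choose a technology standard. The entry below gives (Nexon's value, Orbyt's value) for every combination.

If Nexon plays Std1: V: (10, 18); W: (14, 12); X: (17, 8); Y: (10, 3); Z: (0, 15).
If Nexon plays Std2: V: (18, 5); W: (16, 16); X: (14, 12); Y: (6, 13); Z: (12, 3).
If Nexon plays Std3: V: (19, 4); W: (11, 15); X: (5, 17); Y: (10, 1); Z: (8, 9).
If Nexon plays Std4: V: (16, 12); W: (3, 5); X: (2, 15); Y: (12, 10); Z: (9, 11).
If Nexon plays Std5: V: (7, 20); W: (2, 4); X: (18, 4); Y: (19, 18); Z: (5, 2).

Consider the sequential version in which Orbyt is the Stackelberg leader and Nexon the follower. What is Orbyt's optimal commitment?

Y

Solve by backward induction (Orbyt leads).
- V: Nexon compares 10, 18, 19, 16, 7 and picks Std3; Orbyt would get 4.
- W: Nexon compares 14, 16, 11, 3, 2 and picks Std2; Orbyt would get 16.
- X: Nexon compares 17, 14, 5, 2, 18 and picks Std5; Orbyt would get 4.
- Y: Nexon compares 10, 6, 10, 12, 19 and picks Std5; Orbyt would get 18.
- Z: Nexon compares 0, 12, 8, 9, 5 and picks Std2; Orbyt would get 3.
Orbyt's induced payoffs are 4, 16, 4, 18, 3, so Orbyt commits to Y. Subgame-perfect outcome: (Std5, Y) with payoffs (19, 18).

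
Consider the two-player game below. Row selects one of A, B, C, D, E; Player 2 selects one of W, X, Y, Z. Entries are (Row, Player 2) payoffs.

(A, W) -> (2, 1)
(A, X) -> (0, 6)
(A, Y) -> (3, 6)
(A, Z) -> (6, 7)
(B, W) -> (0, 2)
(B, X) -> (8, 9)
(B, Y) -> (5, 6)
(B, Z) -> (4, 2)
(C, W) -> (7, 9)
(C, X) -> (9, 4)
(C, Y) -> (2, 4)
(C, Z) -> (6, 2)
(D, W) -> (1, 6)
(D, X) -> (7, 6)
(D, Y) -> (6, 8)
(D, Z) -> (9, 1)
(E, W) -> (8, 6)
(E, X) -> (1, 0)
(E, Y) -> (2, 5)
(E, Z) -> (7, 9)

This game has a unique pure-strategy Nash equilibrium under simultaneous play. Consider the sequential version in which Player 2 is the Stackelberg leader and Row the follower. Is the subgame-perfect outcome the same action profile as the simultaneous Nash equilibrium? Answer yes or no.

yes

Row best-responds to each possible Player 2 move:
- W: Row compares 2, 0, 7, 1, 8 and picks E; Player 2 would get 6.
- X: Row compares 0, 8, 9, 7, 1 and picks C; Player 2 would get 4.
- Y: Row compares 3, 5, 2, 6, 2 and picks D; Player 2 would get 8.
- Z: Row compares 6, 4, 6, 9, 7 and picks D; Player 2 would get 1.
Among 6, 4, 8, 1, the best is 8 at Y. Subgame-perfect outcome: (D, Y) with payoffs (6, 8).
Under simultaneous play:
Row's best replies: W→E; X→C; Y→D; Z→D.
Player 2's best replies: A→Z; B→X; C→W; D→Y; E→Z.
Only (D, Y) has each player best-responding; Nash payoffs (6, 8).
Sequential outcome (D, Y) coincides with the Nash profile (D, Y).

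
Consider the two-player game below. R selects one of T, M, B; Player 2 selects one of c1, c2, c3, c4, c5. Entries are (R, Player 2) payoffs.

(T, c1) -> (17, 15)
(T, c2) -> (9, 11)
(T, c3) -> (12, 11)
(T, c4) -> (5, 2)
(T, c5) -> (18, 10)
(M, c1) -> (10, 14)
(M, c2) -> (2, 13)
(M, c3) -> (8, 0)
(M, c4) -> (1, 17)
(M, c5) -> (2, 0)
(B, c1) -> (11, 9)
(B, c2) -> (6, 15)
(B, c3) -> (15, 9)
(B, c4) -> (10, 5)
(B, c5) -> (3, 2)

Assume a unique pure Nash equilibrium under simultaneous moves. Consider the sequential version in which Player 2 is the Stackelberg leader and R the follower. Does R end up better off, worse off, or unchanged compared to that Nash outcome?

Solve by backward induction (Player 2 leads).
- c1: BR = T, leader payoff 15.
- c2: BR = T, leader payoff 11.
- c3: BR = B, leader payoff 9.
- c4: BR = B, leader payoff 5.
- c5: BR = T, leader payoff 10.
Player 2's induced payoffs are 15, 11, 9, 5, 10, so Player 2 commits to c1. Subgame-perfect outcome: (T, c1) with payoffs (17, 15).
For the simultaneous game, intersect best replies.
R's best replies: c1→T; c2→T; c3→B; c4→B; c5→T.
Player 2's best replies: T→c1; M→c4; B→c2.
Only (T, c1) has each player best-responding; Nash payoffs (17, 15).
R earns 17 sequentially versus 17 at the Nash outcome: unchanged.

unchanged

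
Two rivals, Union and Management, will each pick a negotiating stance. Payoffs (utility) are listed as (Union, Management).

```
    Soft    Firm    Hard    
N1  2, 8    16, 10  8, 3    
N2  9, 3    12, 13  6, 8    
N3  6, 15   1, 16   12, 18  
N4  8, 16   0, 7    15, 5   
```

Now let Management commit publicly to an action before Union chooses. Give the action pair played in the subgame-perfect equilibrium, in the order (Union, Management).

(N1, Firm)

Solve by backward induction (Management leads).
- Soft: Union compares 2, 9, 6, 8 and picks N2; Management would get 3.
- Firm: Union compares 16, 12, 1, 0 and picks N1; Management would get 10.
- Hard: Union compares 8, 6, 12, 15 and picks N4; Management would get 5.
Among 3, 10, 5, the best is 10 at Firm. Subgame-perfect outcome: (N1, Firm) with payoffs (16, 10).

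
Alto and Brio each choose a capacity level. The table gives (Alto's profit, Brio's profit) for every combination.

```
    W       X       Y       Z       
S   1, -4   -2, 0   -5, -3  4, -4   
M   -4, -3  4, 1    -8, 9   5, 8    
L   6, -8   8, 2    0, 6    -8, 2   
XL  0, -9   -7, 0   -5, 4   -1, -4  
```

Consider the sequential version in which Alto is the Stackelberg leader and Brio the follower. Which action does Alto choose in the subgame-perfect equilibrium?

L

Brio best-responds to each possible Alto move:
- S: BR = X, leader payoff -2.
- M: BR = Y, leader payoff -8.
- L: BR = Y, leader payoff 0.
- XL: BR = Y, leader payoff -5.
Maximizing over -2, -8, 0, -5, Alto chooses L. Subgame-perfect outcome: (L, Y) with payoffs (0, 6).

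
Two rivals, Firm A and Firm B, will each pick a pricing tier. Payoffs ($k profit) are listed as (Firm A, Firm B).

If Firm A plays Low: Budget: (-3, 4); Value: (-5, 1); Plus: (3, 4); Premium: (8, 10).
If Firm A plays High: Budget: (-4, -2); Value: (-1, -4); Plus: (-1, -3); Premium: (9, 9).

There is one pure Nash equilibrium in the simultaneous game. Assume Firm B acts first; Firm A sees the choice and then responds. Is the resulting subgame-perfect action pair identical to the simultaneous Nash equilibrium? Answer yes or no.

yes

Work backward from Firm A's decision.
- Budget → Firm A plays Low (best of -3, -4); Firm B gets 4.
- Value → Firm A plays High (best of -5, -1); Firm B gets -4.
- Plus → Firm A plays Low (best of 3, -1); Firm B gets 4.
- Premium → Firm A plays High (best of 8, 9); Firm B gets 9.
Firm B's induced payoffs are 4, -4, 4, 9, so Firm B commits to Premium. Subgame-perfect outcome: (High, Premium) with payoffs (9, 9).
Now find the simultaneous Nash equilibrium.
Firm A's best replies: Budget→Low; Value→High; Plus→Low; Premium→High.
Firm B's best replies: Low→Premium; High→Premium.
The unique mutual best reply is (High, Premium), giving (9, 9).
Sequential outcome (High, Premium) coincides with the Nash profile (High, Premium).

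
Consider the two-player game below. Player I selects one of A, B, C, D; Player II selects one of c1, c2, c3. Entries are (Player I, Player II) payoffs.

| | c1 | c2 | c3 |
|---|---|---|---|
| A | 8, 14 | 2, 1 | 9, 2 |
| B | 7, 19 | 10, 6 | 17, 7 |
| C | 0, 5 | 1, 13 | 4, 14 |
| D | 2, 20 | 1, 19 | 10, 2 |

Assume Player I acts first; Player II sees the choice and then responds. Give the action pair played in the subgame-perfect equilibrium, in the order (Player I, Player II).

(A, c1)

Player II best-responds to each possible Player I move:
- A: BR = c1, leader payoff 8.
- B: BR = c1, leader payoff 7.
- C: BR = c3, leader payoff 4.
- D: BR = c1, leader payoff 2.
Player I's induced payoffs are 8, 7, 4, 2, so Player I commits to A. Subgame-perfect outcome: (A, c1) with payoffs (8, 14).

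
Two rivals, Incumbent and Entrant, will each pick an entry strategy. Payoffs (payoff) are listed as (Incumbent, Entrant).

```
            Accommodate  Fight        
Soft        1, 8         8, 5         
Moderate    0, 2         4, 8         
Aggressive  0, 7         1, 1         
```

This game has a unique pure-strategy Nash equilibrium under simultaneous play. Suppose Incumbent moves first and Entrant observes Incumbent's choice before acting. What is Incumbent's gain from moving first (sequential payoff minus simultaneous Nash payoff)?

Solve by backward induction (Incumbent leads).
- Soft: BR = Accommodate, leader payoff 1.
- Moderate: BR = Fight, leader payoff 4.
- Aggressive: BR = Accommodate, leader payoff 0.
Incumbent's induced payoffs are 1, 4, 0, so Incumbent commits to Moderate. Subgame-perfect outcome: (Moderate, Fight) with payoffs (4, 8).
Now find the simultaneous Nash equilibrium.
Incumbent's best replies: Accommodate→Soft; Fight→Soft.
Entrant's best replies: Soft→Accommodate; Moderate→Fight; Aggressive→Accommodate.
Only (Soft, Accommodate) has each player best-responding; Nash payoffs (1, 8).
Incumbent's commitment gain: 4 − 1 = 3.

3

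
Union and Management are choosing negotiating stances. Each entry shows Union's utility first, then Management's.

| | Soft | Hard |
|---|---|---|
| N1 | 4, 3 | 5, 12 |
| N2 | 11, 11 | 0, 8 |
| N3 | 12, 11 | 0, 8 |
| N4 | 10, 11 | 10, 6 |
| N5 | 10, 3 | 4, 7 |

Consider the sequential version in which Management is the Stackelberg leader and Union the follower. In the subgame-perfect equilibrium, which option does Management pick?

Work backward from Union's decision.
- Soft: Union compares 4, 11, 12, 10, 10 and picks N3; Management would get 11.
- Hard: Union compares 5, 0, 0, 10, 4 and picks N4; Management would get 6.
Among 11, 6, the best is 11 at Soft. Subgame-perfect outcome: (N3, Soft) with payoffs (12, 11).

Soft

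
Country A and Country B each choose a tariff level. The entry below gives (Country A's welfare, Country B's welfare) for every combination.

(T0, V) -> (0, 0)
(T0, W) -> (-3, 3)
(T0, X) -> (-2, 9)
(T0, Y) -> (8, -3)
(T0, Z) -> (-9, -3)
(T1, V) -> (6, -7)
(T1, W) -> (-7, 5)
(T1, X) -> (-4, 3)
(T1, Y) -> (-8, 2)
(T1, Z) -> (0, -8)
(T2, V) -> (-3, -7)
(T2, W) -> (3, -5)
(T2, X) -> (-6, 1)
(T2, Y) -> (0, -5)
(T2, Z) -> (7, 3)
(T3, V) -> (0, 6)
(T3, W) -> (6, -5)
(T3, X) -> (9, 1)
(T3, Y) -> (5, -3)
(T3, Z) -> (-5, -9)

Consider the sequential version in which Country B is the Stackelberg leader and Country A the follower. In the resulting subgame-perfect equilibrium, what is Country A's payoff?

7

Backward induction with Country B moving first.
- V: Country A compares 0, 6, -3, 0 and picks T1; Country B would get -7.
- W: Country A compares -3, -7, 3, 6 and picks T3; Country B would get -5.
- X: Country A compares -2, -4, -6, 9 and picks T3; Country B would get 1.
- Y: Country A compares 8, -8, 0, 5 and picks T0; Country B would get -3.
- Z: Country A compares -9, 0, 7, -5 and picks T2; Country B would get 3.
Maximizing over -7, -5, 1, -3, 3, Country B chooses Z. Subgame-perfect outcome: (T2, Z) with payoffs (7, 3).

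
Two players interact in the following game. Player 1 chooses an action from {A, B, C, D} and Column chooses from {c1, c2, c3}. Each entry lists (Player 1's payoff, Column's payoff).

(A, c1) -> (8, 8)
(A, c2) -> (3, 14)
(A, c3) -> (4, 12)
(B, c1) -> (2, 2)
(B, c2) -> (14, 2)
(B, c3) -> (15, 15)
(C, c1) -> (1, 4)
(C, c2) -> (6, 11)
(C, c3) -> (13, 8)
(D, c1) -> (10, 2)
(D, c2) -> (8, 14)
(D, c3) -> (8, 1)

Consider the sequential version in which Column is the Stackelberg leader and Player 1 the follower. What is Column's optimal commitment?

c3

Player 1 best-responds to each possible Column move:
- c1 → Player 1 plays D (best of 8, 2, 1, 10); Column gets 2.
- c2 → Player 1 plays B (best of 3, 14, 6, 8); Column gets 2.
- c3 → Player 1 plays B (best of 4, 15, 13, 8); Column gets 15.
Among 2, 2, 15, the best is 15 at c3. Subgame-perfect outcome: (B, c3) with payoffs (15, 15).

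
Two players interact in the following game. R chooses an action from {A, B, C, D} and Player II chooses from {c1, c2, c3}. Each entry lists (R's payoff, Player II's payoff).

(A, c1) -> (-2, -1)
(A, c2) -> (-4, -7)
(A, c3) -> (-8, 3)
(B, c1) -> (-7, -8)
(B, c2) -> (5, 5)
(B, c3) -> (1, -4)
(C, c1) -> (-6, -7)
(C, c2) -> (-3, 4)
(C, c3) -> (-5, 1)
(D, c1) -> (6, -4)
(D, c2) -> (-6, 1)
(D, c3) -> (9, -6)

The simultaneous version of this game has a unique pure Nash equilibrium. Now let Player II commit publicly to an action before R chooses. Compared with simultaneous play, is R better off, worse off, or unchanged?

unchanged

R best-responds to each possible Player II move:
- c1 → R plays D (best of -2, -7, -6, 6); Player II gets -4.
- c2 → R plays B (best of -4, 5, -3, -6); Player II gets 5.
- c3 → R plays D (best of -8, 1, -5, 9); Player II gets -6.
Player II's induced payoffs are -4, 5, -6, so Player II commits to c2. Subgame-perfect outcome: (B, c2) with payoffs (5, 5).
Under simultaneous play:
R's best replies: c1→D; c2→B; c3→D.
Player II's best replies: A→c3; B→c2; C→c2; D→c2.
The unique mutual best reply is (B, c2), giving (5, 5).
R earns 5 sequentially versus 5 at the Nash outcome: unchanged.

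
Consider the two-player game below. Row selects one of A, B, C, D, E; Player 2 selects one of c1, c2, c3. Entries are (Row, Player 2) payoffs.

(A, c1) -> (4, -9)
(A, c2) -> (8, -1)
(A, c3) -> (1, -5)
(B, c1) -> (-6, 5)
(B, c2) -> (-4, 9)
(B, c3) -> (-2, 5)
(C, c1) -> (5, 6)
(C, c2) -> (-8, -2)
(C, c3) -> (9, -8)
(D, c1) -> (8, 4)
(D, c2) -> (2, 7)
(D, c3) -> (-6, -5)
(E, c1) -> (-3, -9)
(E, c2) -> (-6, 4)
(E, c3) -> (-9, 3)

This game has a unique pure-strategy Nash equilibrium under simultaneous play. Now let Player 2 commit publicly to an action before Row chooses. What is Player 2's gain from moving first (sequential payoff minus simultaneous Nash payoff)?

5

Work backward from Row's decision.
- c1 → Row plays D (best of 4, -6, 5, 8, -3); Player 2 gets 4.
- c2 → Row plays A (best of 8, -4, -8, 2, -6); Player 2 gets -1.
- c3 → Row plays C (best of 1, -2, 9, -6, -9); Player 2 gets -8.
Among 4, -1, -8, the best is 4 at c1. Subgame-perfect outcome: (D, c1) with payoffs (8, 4).
Under simultaneous play:
Row's best replies: c1→D; c2→A; c3→C.
Player 2's best replies: A→c2; B→c2; C→c1; D→c2; E→c2.
Only (A, c2) has each player best-responding; Nash payoffs (8, -1).
Player 2's commitment gain: 4 − -1 = 5.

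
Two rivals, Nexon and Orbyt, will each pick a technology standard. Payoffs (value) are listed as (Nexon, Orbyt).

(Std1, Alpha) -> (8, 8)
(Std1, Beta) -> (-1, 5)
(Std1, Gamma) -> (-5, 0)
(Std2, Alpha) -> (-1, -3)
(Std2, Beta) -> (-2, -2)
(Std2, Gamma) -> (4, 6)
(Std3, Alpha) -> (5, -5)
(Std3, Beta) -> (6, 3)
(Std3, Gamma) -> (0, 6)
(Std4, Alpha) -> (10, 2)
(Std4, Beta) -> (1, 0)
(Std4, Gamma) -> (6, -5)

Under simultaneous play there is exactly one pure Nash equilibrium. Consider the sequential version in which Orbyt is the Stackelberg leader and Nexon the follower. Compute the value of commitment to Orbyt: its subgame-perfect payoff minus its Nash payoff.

Nexon best-responds to each possible Orbyt move:
- Alpha: Nexon compares 8, -1, 5, 10 and picks Std4; Orbyt would get 2.
- Beta: Nexon compares -1, -2, 6, 1 and picks Std3; Orbyt would get 3.
- Gamma: Nexon compares -5, 4, 0, 6 and picks Std4; Orbyt would get -5.
Orbyt's induced payoffs are 2, 3, -5, so Orbyt commits to Beta. Subgame-perfect outcome: (Std3, Beta) with payoffs (6, 3).
Now find the simultaneous Nash equilibrium.
Nexon's best replies: Alpha→Std4; Beta→Std3; Gamma→Std4.
Orbyt's best replies: Std1→Alpha; Std2→Gamma; Std3→Gamma; Std4→Alpha.
The unique mutual best reply is (Std4, Alpha), giving (10, 2).
Orbyt's commitment gain: 3 − 2 = 1.

1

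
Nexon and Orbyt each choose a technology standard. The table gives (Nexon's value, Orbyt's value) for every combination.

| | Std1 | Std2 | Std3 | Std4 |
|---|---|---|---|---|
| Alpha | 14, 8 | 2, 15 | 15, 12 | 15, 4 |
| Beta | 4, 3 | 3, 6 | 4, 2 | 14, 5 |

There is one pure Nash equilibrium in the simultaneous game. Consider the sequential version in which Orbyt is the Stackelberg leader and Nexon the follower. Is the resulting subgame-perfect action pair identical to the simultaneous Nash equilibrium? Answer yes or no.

no

Backward induction with Orbyt moving first.
- Std1: Nexon compares 14, 4 and picks Alpha; Orbyt would get 8.
- Std2: Nexon compares 2, 3 and picks Beta; Orbyt would get 6.
- Std3: Nexon compares 15, 4 and picks Alpha; Orbyt would get 12.
- Std4: Nexon compares 15, 14 and picks Alpha; Orbyt would get 4.
Orbyt's induced payoffs are 8, 6, 12, 4, so Orbyt commits to Std3. Subgame-perfect outcome: (Alpha, Std3) with payoffs (15, 12).
For the simultaneous game, intersect best replies.
Nexon's best replies: Std1→Alpha; Std2→Beta; Std3→Alpha; Std4→Alpha.
Orbyt's best replies: Alpha→Std2; Beta→Std2.
Only (Beta, Std2) has each player best-responding; Nash payoffs (3, 6).
Sequential outcome (Alpha, Std3) differs from the Nash profile (Beta, Std2).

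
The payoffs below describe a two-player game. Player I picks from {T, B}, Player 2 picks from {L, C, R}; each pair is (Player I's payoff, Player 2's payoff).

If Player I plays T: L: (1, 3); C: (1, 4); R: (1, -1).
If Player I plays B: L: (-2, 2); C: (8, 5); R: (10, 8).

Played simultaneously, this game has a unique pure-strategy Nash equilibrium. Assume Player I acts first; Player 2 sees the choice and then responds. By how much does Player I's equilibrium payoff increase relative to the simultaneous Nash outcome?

Backward induction with Player I moving first.
- T: BR = C, leader payoff 1.
- B: BR = R, leader payoff 10.
Player I's induced payoffs are 1, 10, so Player I commits to B. Subgame-perfect outcome: (B, R) with payoffs (10, 8).
Under simultaneous play:
Player I's best replies: L→T; C→B; R→B.
Player 2's best replies: T→C; B→R.
Only (B, R) has each player best-responding; Nash payoffs (10, 8).
Player I's commitment gain: 10 − 10 = 0.

0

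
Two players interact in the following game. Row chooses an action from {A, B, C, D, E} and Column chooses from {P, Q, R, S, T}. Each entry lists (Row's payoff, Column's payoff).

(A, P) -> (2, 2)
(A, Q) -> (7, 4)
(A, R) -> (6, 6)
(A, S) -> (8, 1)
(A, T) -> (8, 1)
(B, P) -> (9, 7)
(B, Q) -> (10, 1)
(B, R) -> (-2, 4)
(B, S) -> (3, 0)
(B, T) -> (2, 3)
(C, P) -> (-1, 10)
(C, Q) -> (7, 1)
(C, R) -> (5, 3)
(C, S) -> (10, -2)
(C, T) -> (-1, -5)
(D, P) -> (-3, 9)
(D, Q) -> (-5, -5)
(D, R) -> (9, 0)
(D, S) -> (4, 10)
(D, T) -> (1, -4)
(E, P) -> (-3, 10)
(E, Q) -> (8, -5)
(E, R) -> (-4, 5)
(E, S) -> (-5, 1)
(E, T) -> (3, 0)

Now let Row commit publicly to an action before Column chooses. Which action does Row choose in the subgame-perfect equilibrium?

Solve by backward induction (Row leads).
- A → Column plays R (best of 2, 4, 6, 1, 1); Row gets 6.
- B → Column plays P (best of 7, 1, 4, 0, 3); Row gets 9.
- C → Column plays P (best of 10, 1, 3, -2, -5); Row gets -1.
- D → Column plays S (best of 9, -5, 0, 10, -4); Row gets 4.
- E → Column plays P (best of 10, -5, 5, 1, 0); Row gets -3.
Maximizing over 6, 9, -1, 4, -3, Row chooses B. Subgame-perfect outcome: (B, P) with payoffs (9, 7).

B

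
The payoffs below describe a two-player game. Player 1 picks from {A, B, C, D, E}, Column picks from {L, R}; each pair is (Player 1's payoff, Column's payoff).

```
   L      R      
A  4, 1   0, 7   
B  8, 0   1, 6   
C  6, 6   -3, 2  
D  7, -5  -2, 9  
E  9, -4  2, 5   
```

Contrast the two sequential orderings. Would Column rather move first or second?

second

If Player 1 leads: Column's best replies are A→R, B→R, C→L, D→R, E→R; Player 1's induced payoffs 0, 1, 6, -2, 2; outcome (C, L), payoffs (6, 6).
If Column leads: Player 1's best replies are L→E, R→E; Column's induced payoffs -4, 5; outcome (E, R), payoffs (2, 5).
Column gets 5 moving first and 6 moving second, so Column prefers to move second.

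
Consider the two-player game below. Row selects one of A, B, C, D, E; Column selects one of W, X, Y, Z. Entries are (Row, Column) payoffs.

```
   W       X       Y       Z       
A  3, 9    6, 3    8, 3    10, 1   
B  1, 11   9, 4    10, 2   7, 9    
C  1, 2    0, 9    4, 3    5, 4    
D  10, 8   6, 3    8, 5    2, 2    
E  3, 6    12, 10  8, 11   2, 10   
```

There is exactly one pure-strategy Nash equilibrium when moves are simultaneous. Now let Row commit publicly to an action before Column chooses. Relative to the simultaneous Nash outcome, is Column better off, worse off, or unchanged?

Column best-responds to each possible Row move:
- A → Column plays W (best of 9, 3, 3, 1); Row gets 3.
- B → Column plays W (best of 11, 4, 2, 9); Row gets 1.
- C → Column plays X (best of 2, 9, 3, 4); Row gets 0.
- D → Column plays W (best of 8, 3, 5, 2); Row gets 10.
- E → Column plays Y (best of 6, 10, 11, 10); Row gets 8.
Maximizing over 3, 1, 0, 10, 8, Row chooses D. Subgame-perfect outcome: (D, W) with payoffs (10, 8).
Now find the simultaneous Nash equilibrium.
Row's best replies: W→D; X→E; Y→B; Z→A.
Column's best replies: A→W; B→W; C→X; D→W; E→Y.
Only (D, W) has each player best-responding; Nash payoffs (10, 8).
Column earns 8 sequentially versus 8 at the Nash outcome: unchanged.

unchanged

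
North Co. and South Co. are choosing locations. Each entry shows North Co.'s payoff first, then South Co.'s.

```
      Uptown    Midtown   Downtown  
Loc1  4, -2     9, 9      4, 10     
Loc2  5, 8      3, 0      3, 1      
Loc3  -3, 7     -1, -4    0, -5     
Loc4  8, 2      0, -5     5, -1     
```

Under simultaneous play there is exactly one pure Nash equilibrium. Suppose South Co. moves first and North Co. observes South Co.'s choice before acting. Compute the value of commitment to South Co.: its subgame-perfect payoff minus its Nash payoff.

7

Work backward from North Co.'s decision.
- Uptown → North Co. plays Loc4 (best of 4, 5, -3, 8); South Co. gets 2.
- Midtown → North Co. plays Loc1 (best of 9, 3, -1, 0); South Co. gets 9.
- Downtown → North Co. plays Loc4 (best of 4, 3, 0, 5); South Co. gets -1.
Maximizing over 2, 9, -1, South Co. chooses Midtown. Subgame-perfect outcome: (Loc1, Midtown) with payoffs (9, 9).
Now find the simultaneous Nash equilibrium.
North Co.'s best replies: Uptown→Loc4; Midtown→Loc1; Downtown→Loc4.
South Co.'s best replies: Loc1→Downtown; Loc2→Uptown; Loc3→Uptown; Loc4→Uptown.
Only (Loc4, Uptown) has each player best-responding; Nash payoffs (8, 2).
South Co.'s commitment gain: 9 − 2 = 7.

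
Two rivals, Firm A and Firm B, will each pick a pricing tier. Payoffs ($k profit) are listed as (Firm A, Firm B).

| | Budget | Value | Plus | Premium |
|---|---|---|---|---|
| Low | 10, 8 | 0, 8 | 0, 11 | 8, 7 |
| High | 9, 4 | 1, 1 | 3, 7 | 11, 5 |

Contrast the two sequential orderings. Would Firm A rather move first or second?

second

If Firm A leads: Firm B's best replies are Low→Plus, High→Plus; Firm A's induced payoffs 0, 3; outcome (High, Plus), payoffs (3, 7).
If Firm B leads: Firm A's best replies are Budget→Low, Value→High, Plus→High, Premium→High; Firm B's induced payoffs 8, 1, 7, 5; outcome (Low, Budget), payoffs (10, 8).
Firm A gets 3 moving first and 10 moving second, so Firm A prefers to move second.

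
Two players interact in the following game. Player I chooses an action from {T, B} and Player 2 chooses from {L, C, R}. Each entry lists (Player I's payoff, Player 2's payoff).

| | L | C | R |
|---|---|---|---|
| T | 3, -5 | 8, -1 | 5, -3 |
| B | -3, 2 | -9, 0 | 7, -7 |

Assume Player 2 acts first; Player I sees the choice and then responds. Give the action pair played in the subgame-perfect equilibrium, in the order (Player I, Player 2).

Solve by backward induction (Player 2 leads).
- L: Player I compares 3, -3 and picks T; Player 2 would get -5.
- C: Player I compares 8, -9 and picks T; Player 2 would get -1.
- R: Player I compares 5, 7 and picks B; Player 2 would get -7.
Maximizing over -5, -1, -7, Player 2 chooses C. Subgame-perfect outcome: (T, C) with payoffs (8, -1).

(T, C)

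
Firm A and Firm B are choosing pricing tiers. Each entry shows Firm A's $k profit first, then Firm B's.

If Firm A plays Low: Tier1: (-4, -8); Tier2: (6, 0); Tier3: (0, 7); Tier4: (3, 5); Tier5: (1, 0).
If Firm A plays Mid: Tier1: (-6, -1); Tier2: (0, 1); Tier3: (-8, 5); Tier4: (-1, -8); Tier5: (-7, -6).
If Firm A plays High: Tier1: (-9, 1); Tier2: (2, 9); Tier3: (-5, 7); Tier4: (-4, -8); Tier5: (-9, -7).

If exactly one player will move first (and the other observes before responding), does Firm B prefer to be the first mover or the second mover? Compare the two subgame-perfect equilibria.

second

If Firm A leads: Firm B's best replies are Low→Tier3, Mid→Tier3, High→Tier2; Firm A's induced payoffs 0, -8, 2; outcome (High, Tier2), payoffs (2, 9).
If Firm B leads: Firm A's best replies are Tier1→Low, Tier2→Low, Tier3→Low, Tier4→Low, Tier5→Low; Firm B's induced payoffs -8, 0, 7, 5, 0; outcome (Low, Tier3), payoffs (0, 7).
Firm B gets 7 moving first and 9 moving second, so Firm B prefers to move second.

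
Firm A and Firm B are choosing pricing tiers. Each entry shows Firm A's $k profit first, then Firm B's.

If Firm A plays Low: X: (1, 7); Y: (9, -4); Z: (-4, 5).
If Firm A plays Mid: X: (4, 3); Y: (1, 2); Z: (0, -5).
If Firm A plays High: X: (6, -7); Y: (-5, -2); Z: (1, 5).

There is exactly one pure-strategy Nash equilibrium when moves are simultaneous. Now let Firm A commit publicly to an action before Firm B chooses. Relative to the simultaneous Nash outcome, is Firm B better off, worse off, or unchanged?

Firm B best-responds to each possible Firm A move:
- Low: BR = X, leader payoff 1.
- Mid: BR = X, leader payoff 4.
- High: BR = Z, leader payoff 1.
Among 1, 4, 1, the best is 4 at Mid. Subgame-perfect outcome: (Mid, X) with payoffs (4, 3).
For the simultaneous game, intersect best replies.
Firm A's best replies: X→High; Y→Low; Z→High.
Firm B's best replies: Low→X; Mid→X; High→Z.
The unique mutual best reply is (High, Z), giving (1, 5).
Firm B earns 3 sequentially versus 5 at the Nash outcome: worse off.

worse off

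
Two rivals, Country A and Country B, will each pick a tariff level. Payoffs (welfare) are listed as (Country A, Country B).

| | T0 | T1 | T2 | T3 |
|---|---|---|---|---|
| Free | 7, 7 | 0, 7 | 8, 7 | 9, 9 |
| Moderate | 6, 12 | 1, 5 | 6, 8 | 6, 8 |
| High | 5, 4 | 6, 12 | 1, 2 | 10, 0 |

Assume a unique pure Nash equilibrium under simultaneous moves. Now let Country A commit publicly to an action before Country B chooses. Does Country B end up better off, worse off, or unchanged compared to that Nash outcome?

Country B best-responds to each possible Country A move:
- Free: Country B compares 7, 7, 7, 9 and picks T3; Country A would get 9.
- Moderate: Country B compares 12, 5, 8, 8 and picks T0; Country A would get 6.
- High: Country B compares 4, 12, 2, 0 and picks T1; Country A would get 6.
Maximizing over 9, 6, 6, Country A chooses Free. Subgame-perfect outcome: (Free, T3) with payoffs (9, 9).
Under simultaneous play:
Country A's best replies: T0→Free; T1→High; T2→Free; T3→High.
Country B's best replies: Free→T3; Moderate→T0; High→T1.
The unique mutual best reply is (High, T1), giving (6, 12).
Country B earns 9 sequentially versus 12 at the Nash outcome: worse off.

worse off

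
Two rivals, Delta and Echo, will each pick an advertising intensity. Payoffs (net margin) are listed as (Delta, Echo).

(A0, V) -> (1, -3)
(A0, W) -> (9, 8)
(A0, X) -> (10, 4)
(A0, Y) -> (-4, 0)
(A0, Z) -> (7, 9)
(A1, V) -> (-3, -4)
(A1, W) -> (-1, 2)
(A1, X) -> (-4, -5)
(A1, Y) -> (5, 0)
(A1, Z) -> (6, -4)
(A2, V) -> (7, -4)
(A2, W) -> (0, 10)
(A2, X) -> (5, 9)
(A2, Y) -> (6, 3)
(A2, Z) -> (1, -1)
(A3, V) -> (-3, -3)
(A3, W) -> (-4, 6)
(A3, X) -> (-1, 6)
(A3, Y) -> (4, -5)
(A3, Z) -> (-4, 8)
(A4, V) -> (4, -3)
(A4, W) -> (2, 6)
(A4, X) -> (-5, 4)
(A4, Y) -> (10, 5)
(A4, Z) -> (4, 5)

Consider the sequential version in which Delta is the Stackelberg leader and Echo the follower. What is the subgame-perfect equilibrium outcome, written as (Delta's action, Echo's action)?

Backward induction with Delta moving first.
- A0: Echo compares -3, 8, 4, 0, 9 and picks Z; Delta would get 7.
- A1: Echo compares -4, 2, -5, 0, -4 and picks W; Delta would get -1.
- A2: Echo compares -4, 10, 9, 3, -1 and picks W; Delta would get 0.
- A3: Echo compares -3, 6, 6, -5, 8 and picks Z; Delta would get -4.
- A4: Echo compares -3, 6, 4, 5, 5 and picks W; Delta would get 2.
Maximizing over 7, -1, 0, -4, 2, Delta chooses A0. Subgame-perfect outcome: (A0, Z) with payoffs (7, 9).

(A0, Z)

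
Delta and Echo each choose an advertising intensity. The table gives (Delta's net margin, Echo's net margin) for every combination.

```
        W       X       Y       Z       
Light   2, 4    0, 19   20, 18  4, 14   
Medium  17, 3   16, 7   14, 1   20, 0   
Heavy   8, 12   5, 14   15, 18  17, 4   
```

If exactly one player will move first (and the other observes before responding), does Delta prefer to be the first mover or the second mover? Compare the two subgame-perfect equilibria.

If Delta leads: Echo's best replies are Light→X, Medium→X, Heavy→Y; Delta's induced payoffs 0, 16, 15; outcome (Medium, X), payoffs (16, 7).
If Echo leads: Delta's best replies are W→Medium, X→Medium, Y→Light, Z→Medium; Echo's induced payoffs 3, 7, 18, 0; outcome (Light, Y), payoffs (20, 18).
Delta gets 16 moving first and 20 moving second, so Delta prefers to move second.

second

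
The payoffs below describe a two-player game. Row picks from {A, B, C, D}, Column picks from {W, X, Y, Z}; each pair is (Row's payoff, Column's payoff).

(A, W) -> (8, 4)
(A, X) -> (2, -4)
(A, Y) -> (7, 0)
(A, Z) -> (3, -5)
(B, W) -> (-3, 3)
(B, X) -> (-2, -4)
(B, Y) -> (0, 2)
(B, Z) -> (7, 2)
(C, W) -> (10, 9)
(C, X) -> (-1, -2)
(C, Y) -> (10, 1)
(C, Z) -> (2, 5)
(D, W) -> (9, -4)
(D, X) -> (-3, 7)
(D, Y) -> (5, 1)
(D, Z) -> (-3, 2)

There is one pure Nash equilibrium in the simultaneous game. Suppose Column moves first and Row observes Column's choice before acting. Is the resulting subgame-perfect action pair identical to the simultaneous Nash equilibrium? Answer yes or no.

yes

Backward induction with Column moving first.
- W: Row compares 8, -3, 10, 9 and picks C; Column would get 9.
- X: Row compares 2, -2, -1, -3 and picks A; Column would get -4.
- Y: Row compares 7, 0, 10, 5 and picks C; Column would get 1.
- Z: Row compares 3, 7, 2, -3 and picks B; Column would get 2.
Maximizing over 9, -4, 1, 2, Column chooses W. Subgame-perfect outcome: (C, W) with payoffs (10, 9).
Under simultaneous play:
Row's best replies: W→C; X→A; Y→C; Z→B.
Column's best replies: A→W; B→W; C→W; D→X.
The unique mutual best reply is (C, W), giving (10, 9).
Sequential outcome (C, W) coincides with the Nash profile (C, W).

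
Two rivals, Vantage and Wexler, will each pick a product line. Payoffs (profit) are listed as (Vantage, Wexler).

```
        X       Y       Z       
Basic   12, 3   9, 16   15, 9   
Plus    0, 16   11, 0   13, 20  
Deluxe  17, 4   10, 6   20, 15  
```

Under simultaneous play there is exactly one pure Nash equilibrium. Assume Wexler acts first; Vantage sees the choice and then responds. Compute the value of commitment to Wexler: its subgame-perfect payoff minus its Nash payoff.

Work backward from Vantage's decision.
- X: BR = Deluxe, leader payoff 4.
- Y: BR = Plus, leader payoff 0.
- Z: BR = Deluxe, leader payoff 15.
Among 4, 0, 15, the best is 15 at Z. Subgame-perfect outcome: (Deluxe, Z) with payoffs (20, 15).
For the simultaneous game, intersect best replies.
Vantage's best replies: X→Deluxe; Y→Plus; Z→Deluxe.
Wexler's best replies: Basic→Y; Plus→Z; Deluxe→Z.
The unique mutual best reply is (Deluxe, Z), giving (20, 15).
Wexler's commitment gain: 15 − 15 = 0.

0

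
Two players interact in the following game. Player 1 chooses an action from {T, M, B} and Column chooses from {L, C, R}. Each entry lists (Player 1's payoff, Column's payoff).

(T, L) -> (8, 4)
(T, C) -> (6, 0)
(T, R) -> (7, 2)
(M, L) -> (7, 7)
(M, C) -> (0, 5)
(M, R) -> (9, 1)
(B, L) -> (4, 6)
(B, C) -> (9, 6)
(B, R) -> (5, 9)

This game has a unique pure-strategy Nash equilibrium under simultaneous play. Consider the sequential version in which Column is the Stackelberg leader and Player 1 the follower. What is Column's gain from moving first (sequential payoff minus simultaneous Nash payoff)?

Work backward from Player 1's decision.
- L: Player 1 compares 8, 7, 4 and picks T; Column would get 4.
- C: Player 1 compares 6, 0, 9 and picks B; Column would get 6.
- R: Player 1 compares 7, 9, 5 and picks M; Column would get 1.
Column's induced payoffs are 4, 6, 1, so Column commits to C. Subgame-perfect outcome: (B, C) with payoffs (9, 6).
Under simultaneous play:
Player 1's best replies: L→T; C→B; R→M.
Column's best replies: T→L; M→L; B→R.
Only (T, L) has each player best-responding; Nash payoffs (8, 4).
Column's commitment gain: 6 − 4 = 2.

2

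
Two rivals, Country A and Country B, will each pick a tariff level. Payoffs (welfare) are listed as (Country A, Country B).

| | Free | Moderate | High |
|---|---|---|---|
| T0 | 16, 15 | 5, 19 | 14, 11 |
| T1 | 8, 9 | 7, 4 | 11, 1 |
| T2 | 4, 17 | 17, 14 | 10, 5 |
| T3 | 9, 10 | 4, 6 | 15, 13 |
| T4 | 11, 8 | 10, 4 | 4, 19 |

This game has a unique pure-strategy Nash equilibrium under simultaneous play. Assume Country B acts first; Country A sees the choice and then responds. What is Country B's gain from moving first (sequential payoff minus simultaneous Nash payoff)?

Country A best-responds to each possible Country B move:
- Free → Country A plays T0 (best of 16, 8, 4, 9, 11); Country B gets 15.
- Moderate → Country A plays T2 (best of 5, 7, 17, 4, 10); Country B gets 14.
- High → Country A plays T3 (best of 14, 11, 10, 15, 4); Country B gets 13.
Among 15, 14, 13, the best is 15 at Free. Subgame-perfect outcome: (T0, Free) with payoffs (16, 15).
For the simultaneous game, intersect best replies.
Country A's best replies: Free→T0; Moderate→T2; High→T3.
Country B's best replies: T0→Moderate; T1→Free; T2→Free; T3→High; T4→High.
The unique mutual best reply is (T3, High), giving (15, 13).
Country B's commitment gain: 15 − 13 = 2.

2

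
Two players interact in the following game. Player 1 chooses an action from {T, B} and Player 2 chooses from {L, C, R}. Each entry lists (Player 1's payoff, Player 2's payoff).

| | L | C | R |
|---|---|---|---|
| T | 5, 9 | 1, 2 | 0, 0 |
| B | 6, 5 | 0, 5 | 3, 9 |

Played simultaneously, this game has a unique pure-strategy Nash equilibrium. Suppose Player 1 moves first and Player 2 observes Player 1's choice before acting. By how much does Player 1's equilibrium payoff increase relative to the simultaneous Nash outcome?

Backward induction with Player 1 moving first.
- T: Player 2 compares 9, 2, 0 and picks L; Player 1 would get 5.
- B: Player 2 compares 5, 5, 9 and picks R; Player 1 would get 3.
Player 1's induced payoffs are 5, 3, so Player 1 commits to T. Subgame-perfect outcome: (T, L) with payoffs (5, 9).
Under simultaneous play:
Player 1's best replies: L→B; C→T; R→B.
Player 2's best replies: T→L; B→R.
Only (B, R) has each player best-responding; Nash payoffs (3, 9).
Player 1's commitment gain: 5 − 3 = 2.

2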